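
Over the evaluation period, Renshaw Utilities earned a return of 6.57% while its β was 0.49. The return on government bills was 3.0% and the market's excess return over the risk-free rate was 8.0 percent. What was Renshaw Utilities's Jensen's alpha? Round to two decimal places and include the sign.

-0.35%

CAPM benchmark = R_f + β(R_m − R_f) = 3.0% + 0.49 × 8.0% = 6.9200%
α = actual − benchmark = 6.57% − 6.9200% = -0.35%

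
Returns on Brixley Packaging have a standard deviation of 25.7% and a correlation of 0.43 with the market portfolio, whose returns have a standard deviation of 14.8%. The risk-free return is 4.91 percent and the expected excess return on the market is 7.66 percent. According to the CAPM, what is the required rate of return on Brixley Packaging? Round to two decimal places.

β = ρ × σ_i / σ_m = 0.43 × 25.7% / 14.8% = 0.7467
E(R) = 4.91% + 0.7467 × 7.66% = 10.63%

10.63%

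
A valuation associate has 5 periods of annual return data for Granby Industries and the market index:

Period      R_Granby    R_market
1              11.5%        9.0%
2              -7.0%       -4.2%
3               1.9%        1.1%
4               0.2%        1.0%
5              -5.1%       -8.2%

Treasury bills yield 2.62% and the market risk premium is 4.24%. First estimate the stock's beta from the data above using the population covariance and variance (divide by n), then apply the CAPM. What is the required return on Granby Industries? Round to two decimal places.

Mean R_i = (11.5 − 7.0 + 1.9 + 0.2 − 5.1) / 5 = 0.3000%
Mean R_m = (9.0 − 4.2 + 1.1 + 1.0 − 8.2) / 5 = -0.2600%
Σ(R_i − R̄_i)(R_m − R̄_m) = 177.4000  ⇒  Cov = 177.4000 / 5 = 35.4800
Σ(R_m − R̄_m)² = 167.7520  ⇒  Var(R_m) = 167.7520 / 5 = 33.5504
β = Cov / Var(R_m) = 35.4800 / 33.5504 = 1.0575
E(R) = R_f + β × MRP = 2.62% + 1.0575 × 4.24% = 7.10%

7.10%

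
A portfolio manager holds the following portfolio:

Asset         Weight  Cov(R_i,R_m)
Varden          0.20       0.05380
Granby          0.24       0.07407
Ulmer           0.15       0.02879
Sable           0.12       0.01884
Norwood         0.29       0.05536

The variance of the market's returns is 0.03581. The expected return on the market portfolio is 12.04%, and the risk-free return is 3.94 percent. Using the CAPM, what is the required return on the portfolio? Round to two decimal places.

β_Varden = 0.05380 / 0.03581 = 1.5024
β_Granby = 0.07407 / 0.03581 = 2.0684
β_Ulmer = 0.02879 / 0.03581 = 0.8040
β_Sable = 0.01884 / 0.03581 = 0.5261
β_Norwood = 0.05536 / 0.03581 = 1.5459
β_P = Σ w_i β_i = 0.20×1.5024 + 0.24×2.0684 + 0.15×0.8040 + 0.12×0.5261 + 0.29×1.5459 = 1.4289
MRP = 12.04% − 3.94% = 8.10%
E(R_P) = R_f + β_P × MRP = 3.94% + 1.4289 × 8.10% = 15.51%

15.51%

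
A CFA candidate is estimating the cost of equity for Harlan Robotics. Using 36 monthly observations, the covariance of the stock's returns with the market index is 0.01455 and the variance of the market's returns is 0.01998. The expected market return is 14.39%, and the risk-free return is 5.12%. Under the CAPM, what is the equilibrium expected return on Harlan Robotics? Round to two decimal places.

11.87%

β = Cov(R_i, R_m) / Var(R_m) = 0.01455 / 0.01998 = 0.7282
MRP = 14.39% − 5.12% = 9.27%
E(R) = R_f + β × MRP = 5.12% + 0.7282 × 9.27% = 11.87%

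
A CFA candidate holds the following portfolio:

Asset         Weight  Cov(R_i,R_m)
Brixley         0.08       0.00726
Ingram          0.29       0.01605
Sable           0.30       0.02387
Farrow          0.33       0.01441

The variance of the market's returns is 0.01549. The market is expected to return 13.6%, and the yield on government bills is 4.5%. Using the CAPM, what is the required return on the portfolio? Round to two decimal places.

14.58%

β_Brixley = 0.00726 / 0.01549 = 0.4687
β_Ingram = 0.01605 / 0.01549 = 1.0362
β_Sable = 0.02387 / 0.01549 = 1.5410
β_Farrow = 0.01441 / 0.01549 = 0.9303
β_P = Σ w_i β_i = 0.08×0.4687 + 0.29×1.0362 + 0.30×1.5410 + 0.33×0.9303 = 1.1073
MRP = 13.6% − 4.5% = 9.10%
E(R_P) = R_f + β_P × MRP = 4.5% + 1.1073 × 9.1% = 14.58%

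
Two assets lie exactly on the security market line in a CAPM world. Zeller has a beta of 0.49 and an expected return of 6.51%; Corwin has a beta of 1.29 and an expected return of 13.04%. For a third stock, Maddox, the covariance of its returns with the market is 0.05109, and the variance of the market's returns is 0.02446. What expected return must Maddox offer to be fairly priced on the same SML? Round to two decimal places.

19.56%

MRP = (13.04% − 6.51%) / (1.29 − 0.49) = 8.1625%
R_f = 6.51% − 0.49 × 8.1625% = 2.5104%
β_Maddox = Cov / Var(R_m) = 0.05109 / 0.02446 = 2.0887
E(R_Maddox) = R_f + β × MRP = 2.5104% + 2.0887 × 8.1625% = 19.56%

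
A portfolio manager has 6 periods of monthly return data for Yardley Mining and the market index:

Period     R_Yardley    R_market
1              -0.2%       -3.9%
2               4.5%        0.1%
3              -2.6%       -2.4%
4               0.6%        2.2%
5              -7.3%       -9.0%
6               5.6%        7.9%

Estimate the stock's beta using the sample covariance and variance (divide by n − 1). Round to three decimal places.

Mean R_i = (-0.2 + 4.5 − 2.6 + 0.6 − 7.3 + 5.6) / 6 = 0.1000%
Mean R_m = (-3.9 + 0.1 − 2.4 + 2.2 − 9.0 + 7.9) / 6 = -0.8500%
Σ(R_i − R̄_i)(R_m − R̄_m) = 119.2400  ⇒  Cov = 119.2400 / 5 = 23.8480
Σ(R_m − R̄_m)² = 164.8950  ⇒  Var(R_m) = 164.8950 / 5 = 32.9790
β = Cov / Var(R_m) = 23.8480 / 32.9790 = 0.7231

0.723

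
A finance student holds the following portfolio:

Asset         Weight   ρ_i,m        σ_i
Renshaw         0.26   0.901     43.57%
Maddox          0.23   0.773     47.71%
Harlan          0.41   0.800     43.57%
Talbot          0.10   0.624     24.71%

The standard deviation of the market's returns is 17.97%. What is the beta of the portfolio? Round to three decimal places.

β_Renshaw = 0.901 × 43.57% / 17.97% = 2.1846
β_Maddox = 0.773 × 47.71% / 17.97% = 2.0523
β_Harlan = 0.800 × 43.57% / 17.97% = 1.9397
β_Talbot = 0.624 × 24.71% / 17.97% = 0.8580
β_P = Σ w_i β_i = 0.26×2.1846 + 0.23×2.0523 + 0.41×1.9397 + 0.10×0.8580 = 1.9211

1.921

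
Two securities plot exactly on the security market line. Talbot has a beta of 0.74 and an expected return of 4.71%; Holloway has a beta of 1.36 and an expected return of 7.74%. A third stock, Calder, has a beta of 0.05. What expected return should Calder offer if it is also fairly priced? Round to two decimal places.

1.34%

MRP (SML slope) = (7.74% − 4.71%) / (1.36 − 0.74) = 3.03% / 0.62 = 4.8871%
R_f (intercept) = 4.71% − 0.74 × 4.8871% = 1.0935%
E(R_Calder) = R_f + β × MRP = 1.0935% + 0.05 × 4.8871% = 1.34%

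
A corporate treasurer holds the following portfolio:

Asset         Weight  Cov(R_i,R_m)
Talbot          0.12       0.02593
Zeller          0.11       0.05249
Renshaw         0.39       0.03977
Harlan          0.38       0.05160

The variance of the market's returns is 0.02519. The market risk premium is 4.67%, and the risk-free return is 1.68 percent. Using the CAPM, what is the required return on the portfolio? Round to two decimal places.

β_Talbot = 0.02593 / 0.02519 = 1.0294
β_Zeller = 0.05249 / 0.02519 = 2.0838
β_Renshaw = 0.03977 / 0.02519 = 1.5788
β_Harlan = 0.05160 / 0.02519 = 2.0484
β_P = Σ w_i β_i = 0.12×1.0294 + 0.11×2.0838 + 0.39×1.5788 + 0.38×2.0484 = 1.7469
E(R_P) = R_f + β_P × MRP = 1.68% + 1.7469 × 4.67% = 9.84%

9.84%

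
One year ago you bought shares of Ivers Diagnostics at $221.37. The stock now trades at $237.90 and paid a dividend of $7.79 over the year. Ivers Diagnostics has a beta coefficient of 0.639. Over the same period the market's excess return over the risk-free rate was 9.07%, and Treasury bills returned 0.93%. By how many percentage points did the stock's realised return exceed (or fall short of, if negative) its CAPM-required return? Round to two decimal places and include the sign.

Realised HPR = (P1 + D1 − P0) / P0 = (237.90 + 7.79 − 221.37) / 221.37 = 24.32 / 221.37 = 10.9861%
CAPM required = R_f + β·MRP = 0.93% + 0.639 × 9.07% = 6.72573%
α = realised − required = 10.9861% − 6.72573% = +4.26%

+4.26%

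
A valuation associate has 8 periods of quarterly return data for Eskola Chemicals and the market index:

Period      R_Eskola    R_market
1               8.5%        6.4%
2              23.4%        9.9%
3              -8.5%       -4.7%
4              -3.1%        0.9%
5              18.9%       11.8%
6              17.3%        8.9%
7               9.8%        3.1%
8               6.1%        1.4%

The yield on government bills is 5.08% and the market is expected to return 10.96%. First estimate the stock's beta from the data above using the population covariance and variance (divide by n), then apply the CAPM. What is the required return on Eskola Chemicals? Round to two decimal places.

16.00%

Mean R_i = (8.5 + 23.4 − 8.5 − 3.1 + 18.9 + 17.3 + 9.8 + 6.1) / 8 = 9.0500%
Mean R_m = (6.4 + 9.9 − 4.7 + 0.9 + 11.8 + 8.9 + 3.1 + 1.4) / 8 = 4.7125%
Σ(R_i − R̄_i)(R_m − R̄_m) = 397.9450  ⇒  Cov = 397.9450 / 8 = 49.7431
Σ(R_m − R̄_m)² = 214.2288  ⇒  Var(R_m) = 214.2288 / 8 = 26.7786
β = Cov / Var(R_m) = 49.7431 / 26.7786 = 1.8576
MRP = 10.96% − 5.08% = 5.88%
E(R) = R_f + β × MRP = 5.08% + 1.8576 × 5.88% = 16.00%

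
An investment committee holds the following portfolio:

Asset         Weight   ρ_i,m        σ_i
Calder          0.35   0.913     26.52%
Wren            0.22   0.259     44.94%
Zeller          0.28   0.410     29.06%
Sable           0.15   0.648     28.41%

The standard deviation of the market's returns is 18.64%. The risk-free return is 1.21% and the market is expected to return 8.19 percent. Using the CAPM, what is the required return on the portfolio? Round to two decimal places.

7.63%

β_Calder = 0.913 × 26.52% / 18.64% = 1.2990
β_Wren = 0.259 × 44.94% / 18.64% = 0.6244
β_Zeller = 0.410 × 29.06% / 18.64% = 0.6392
β_Sable = 0.648 × 28.41% / 18.64% = 0.9876
β_P = Σ w_i β_i = 0.35×1.2990 + 0.22×0.6244 + 0.28×0.6392 + 0.15×0.9876 = 0.9191
MRP = 8.19% − 1.21% = 6.98%
E(R_P) = R_f + β_P × MRP = 1.21% + 0.9191 × 6.98% = 7.63%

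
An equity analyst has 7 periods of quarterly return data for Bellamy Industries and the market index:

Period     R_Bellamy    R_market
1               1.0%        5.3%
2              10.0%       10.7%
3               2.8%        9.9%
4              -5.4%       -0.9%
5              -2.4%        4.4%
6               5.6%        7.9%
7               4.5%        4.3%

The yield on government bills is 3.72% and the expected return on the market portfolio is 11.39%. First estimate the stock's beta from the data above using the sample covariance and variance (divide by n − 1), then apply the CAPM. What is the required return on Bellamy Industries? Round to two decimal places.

Mean R_i = (1.0 + 10.0 + 2.8 − 5.4 − 2.4 + 5.6 + 4.5) / 7 = 2.3000%
Mean R_m = (5.3 + 10.7 + 9.9 − 0.9 + 4.4 + 7.9 + 4.3) / 7 = 5.9429%
Σ(R_i − R̄_i)(R_m − R̄_m) = 102.2300  ⇒  Cov = 102.2300 / 6 = 17.0383
Σ(R_m − R̄_m)² = 94.4371  ⇒  Var(R_m) = 94.4371 / 6 = 15.7395
β = Cov / Var(R_m) = 17.0383 / 15.7395 = 1.0825
MRP = 11.39% − 3.72% = 7.67%
E(R) = R_f + β × MRP = 3.72% + 1.0825 × 7.67% = 12.02%

12.02%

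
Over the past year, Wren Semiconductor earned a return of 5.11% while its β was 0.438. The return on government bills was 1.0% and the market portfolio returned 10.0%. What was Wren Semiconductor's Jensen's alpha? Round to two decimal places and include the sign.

Market excess return = 10.0% − 1.0% = 9.00%
CAPM benchmark = R_f + β(R_m − R_f) = 1.0% + 0.438 × 9.0% = 4.9420%
α = actual − benchmark = 5.11% − 4.9420% = +0.17%

+0.17%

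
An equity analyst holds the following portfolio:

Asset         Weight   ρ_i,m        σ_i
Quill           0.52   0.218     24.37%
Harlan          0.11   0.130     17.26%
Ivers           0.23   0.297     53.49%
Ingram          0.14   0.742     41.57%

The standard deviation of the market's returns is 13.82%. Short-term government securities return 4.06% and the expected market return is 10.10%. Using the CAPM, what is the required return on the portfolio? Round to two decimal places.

8.86%

β_Quill = 0.218 × 24.37% / 13.82% = 0.3844
β_Harlan = 0.130 × 17.26% / 13.82% = 0.1624
β_Ivers = 0.297 × 53.49% / 13.82% = 1.1495
β_Ingram = 0.742 × 41.57% / 13.82% = 2.2319
β_P = Σ w_i β_i = 0.52×0.3844 + 0.11×0.1624 + 0.23×1.1495 + 0.14×2.2319 = 0.7946
MRP = 10.10% − 4.06% = 6.04%
E(R_P) = R_f + β_P × MRP = 4.06% + 0.7946 × 6.04% = 8.86%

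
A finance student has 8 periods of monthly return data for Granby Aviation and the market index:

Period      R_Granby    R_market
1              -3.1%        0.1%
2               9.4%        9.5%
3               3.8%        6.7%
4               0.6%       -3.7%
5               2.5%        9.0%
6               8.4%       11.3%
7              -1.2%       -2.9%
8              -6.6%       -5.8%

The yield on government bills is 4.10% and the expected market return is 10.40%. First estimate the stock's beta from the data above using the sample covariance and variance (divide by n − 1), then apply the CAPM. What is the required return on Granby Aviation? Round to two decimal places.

8.53%

Mean R_i = (-3.1 + 9.4 + 3.8 + 0.6 + 2.5 + 8.4 − 1.2 − 6.6) / 8 = 1.7250%
Mean R_m = (0.1 + 9.5 + 6.7 − 3.7 + 9.0 + 11.3 − 2.9 − 5.8) / 8 = 3.0250%
Σ(R_i − R̄_i)(R_m − R̄_m) = 229.6650  ⇒  Cov = 229.6650 / 7 = 32.8093
Σ(R_m − R̄_m)² = 326.3750  ⇒  Var(R_m) = 326.3750 / 7 = 46.6250
β = Cov / Var(R_m) = 32.8093 / 46.6250 = 0.7037
MRP = 10.40% − 4.10% = 6.30%
E(R) = R_f + β × MRP = 4.10% + 0.7037 × 6.30% = 8.53%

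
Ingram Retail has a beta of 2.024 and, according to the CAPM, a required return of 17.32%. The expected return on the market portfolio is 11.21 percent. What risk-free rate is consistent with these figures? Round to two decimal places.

E(R) = R_f + β(E(R_m) − R_f) = R_f(1 − β) + β·E(R_m)
17.32% = R_f × (1 − 2.024) + 2.024 × 11.21%
17.32% = R_f × -1.024 + 22.68904%
R_f = (17.32% − 22.68904%) / -1.024 = 5.24%

5.24%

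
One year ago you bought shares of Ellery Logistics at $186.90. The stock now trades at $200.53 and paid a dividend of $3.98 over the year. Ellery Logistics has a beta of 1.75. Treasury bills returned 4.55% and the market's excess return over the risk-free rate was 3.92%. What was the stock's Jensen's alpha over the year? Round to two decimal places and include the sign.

Realised HPR = (P1 + D1 − P0) / P0 = (200.53 + 3.98 − 186.90) / 186.90 = 17.61 / 186.90 = 9.4222%
CAPM required = R_f + β·MRP = 4.55% + 1.75 × 3.92% = 11.4100%
α = realised − required = 9.4222% − 11.4100% = -1.99%

-1.99%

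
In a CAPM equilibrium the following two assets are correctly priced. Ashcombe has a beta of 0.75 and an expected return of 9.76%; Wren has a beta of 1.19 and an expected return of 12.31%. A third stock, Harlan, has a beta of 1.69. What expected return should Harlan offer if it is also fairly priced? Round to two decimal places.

15.21%

MRP (SML slope) = (12.31% − 9.76%) / (1.19 − 0.75) = 2.55% / 0.44 = 5.7955%
R_f (intercept) = 9.76% − 0.75 × 5.7955% = 5.4134%
E(R_Harlan) = R_f + β × MRP = 5.4134% + 1.69 × 5.7955% = 15.21%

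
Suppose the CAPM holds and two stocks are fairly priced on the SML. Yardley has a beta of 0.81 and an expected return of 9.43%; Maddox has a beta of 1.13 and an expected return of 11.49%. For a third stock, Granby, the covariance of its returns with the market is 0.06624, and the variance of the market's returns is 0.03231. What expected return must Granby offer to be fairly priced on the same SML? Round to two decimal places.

MRP = (11.49% − 9.43%) / (1.13 − 0.81) = 6.4375%
R_f = 9.43% − 0.81 × 6.4375% = 4.2156%
β_Granby = Cov / Var(R_m) = 0.06624 / 0.03231 = 2.0501
E(R_Granby) = R_f + β × MRP = 4.2156% + 2.0501 × 6.4375% = 17.41%

17.41%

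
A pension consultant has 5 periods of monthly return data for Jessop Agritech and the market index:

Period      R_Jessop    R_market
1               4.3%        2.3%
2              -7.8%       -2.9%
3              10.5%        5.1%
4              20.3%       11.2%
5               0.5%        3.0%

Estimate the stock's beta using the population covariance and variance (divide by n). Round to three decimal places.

Mean R_i = (4.3 − 7.8 + 10.5 + 20.3 + 0.5) / 5 = 5.5600%
Mean R_m = (2.3 − 2.9 + 5.1 + 11.2 + 3.0) / 5 = 3.7400%
Σ(R_i − R̄_i)(R_m − R̄_m) = 210.9480  ⇒  Cov = 210.9480 / 5 = 42.1896
Σ(R_m − R̄_m)² = 104.2120  ⇒  Var(R_m) = 104.2120 / 5 = 20.8424
β = Cov / Var(R_m) = 42.1896 / 20.8424 = 2.0242

2.024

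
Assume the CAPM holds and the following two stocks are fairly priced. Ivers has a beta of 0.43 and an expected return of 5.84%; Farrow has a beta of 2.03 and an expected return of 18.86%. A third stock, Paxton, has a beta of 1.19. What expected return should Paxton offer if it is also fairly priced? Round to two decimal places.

12.02%

MRP (SML slope) = (18.86% − 5.84%) / (2.03 − 0.43) = 13.02% / 1.60 = 8.1375%
R_f (intercept) = 5.84% − 0.43 × 8.1375% = 2.3409%
E(R_Paxton) = R_f + β × MRP = 2.3409% + 1.19 × 8.1375% = 12.02%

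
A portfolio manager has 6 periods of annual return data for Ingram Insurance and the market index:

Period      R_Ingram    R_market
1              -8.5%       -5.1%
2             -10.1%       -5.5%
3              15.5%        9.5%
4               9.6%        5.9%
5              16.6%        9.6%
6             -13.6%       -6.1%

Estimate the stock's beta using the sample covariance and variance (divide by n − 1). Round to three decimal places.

Mean R_i = (-8.5 − 10.1 + 15.5 + 9.6 + 16.6 − 13.6) / 6 = 1.5833%
Mean R_m = (-5.1 − 5.5 + 9.5 + 5.9 + 9.6 − 6.1) / 6 = 1.3833%
Σ(R_i − R̄_i)(R_m − R̄_m) = 531.9683  ⇒  Cov = 531.9683 / 5 = 106.3937
Σ(R_m − R̄_m)² = 299.2083  ⇒  Var(R_m) = 299.2083 / 5 = 59.8417
β = Cov / Var(R_m) = 106.3937 / 59.8417 = 1.7779

1.778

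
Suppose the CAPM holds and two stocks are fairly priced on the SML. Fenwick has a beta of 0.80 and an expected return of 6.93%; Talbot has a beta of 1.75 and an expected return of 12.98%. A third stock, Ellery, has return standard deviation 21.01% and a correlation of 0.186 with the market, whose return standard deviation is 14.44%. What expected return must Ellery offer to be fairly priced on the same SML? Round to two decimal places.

MRP = (12.98% − 6.93%) / (1.75 − 0.80) = 6.3684%
R_f = 6.93% − 0.80 × 6.3684% = 1.8353%
β_Ellery = ρ·σ_i/σ_m = 0.186 × 21.01 / 14.44 = 0.2706
E(R_Ellery) = R_f + β × MRP = 1.8353% + 0.2706 × 6.3684% = 3.56%

3.56%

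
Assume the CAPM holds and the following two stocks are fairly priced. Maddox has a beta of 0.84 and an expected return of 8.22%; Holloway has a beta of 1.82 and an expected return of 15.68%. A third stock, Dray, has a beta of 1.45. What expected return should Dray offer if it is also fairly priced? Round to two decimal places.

MRP (SML slope) = (15.68% − 8.22%) / (1.82 − 0.84) = 7.46% / 0.98 = 7.6122%
R_f (intercept) = 8.22% − 0.84 × 7.6122% = 1.8258%
E(R_Dray) = R_f + β × MRP = 1.8258% + 1.45 × 7.6122% = 12.86%

12.86%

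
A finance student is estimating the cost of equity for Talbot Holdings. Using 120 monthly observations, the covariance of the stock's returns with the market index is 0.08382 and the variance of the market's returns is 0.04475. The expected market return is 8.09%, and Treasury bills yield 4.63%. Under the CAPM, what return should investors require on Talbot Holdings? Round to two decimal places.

11.11%

β = Cov(R_i, R_m) / Var(R_m) = 0.08382 / 0.04475 = 1.8731
MRP = 8.09% − 4.63% = 3.46%
E(R) = R_f + β × MRP = 4.63% + 1.8731 × 3.46% = 11.11%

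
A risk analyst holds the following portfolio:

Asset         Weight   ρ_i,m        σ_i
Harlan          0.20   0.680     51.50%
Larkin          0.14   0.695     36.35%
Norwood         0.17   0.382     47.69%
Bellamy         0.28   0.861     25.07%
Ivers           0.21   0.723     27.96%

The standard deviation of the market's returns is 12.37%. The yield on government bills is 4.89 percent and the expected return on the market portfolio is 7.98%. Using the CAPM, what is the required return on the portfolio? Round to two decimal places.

β_Harlan = 0.680 × 51.50% / 12.37% = 2.8310
β_Larkin = 0.695 × 36.35% / 12.37% = 2.0423
β_Norwood = 0.382 × 47.69% / 12.37% = 1.4727
β_Bellamy = 0.861 × 25.07% / 12.37% = 1.7450
β_Ivers = 0.723 × 27.96% / 12.37% = 1.6342
β_P = Σ w_i β_i = 0.20×2.8310 + 0.14×2.0423 + 0.17×1.4727 + 0.28×1.7450 + 0.21×1.6342 = 1.9343
MRP = 7.98% − 4.89% = 3.09%
E(R_P) = R_f + β_P × MRP = 4.89% + 1.9343 × 3.09% = 10.87%

10.87%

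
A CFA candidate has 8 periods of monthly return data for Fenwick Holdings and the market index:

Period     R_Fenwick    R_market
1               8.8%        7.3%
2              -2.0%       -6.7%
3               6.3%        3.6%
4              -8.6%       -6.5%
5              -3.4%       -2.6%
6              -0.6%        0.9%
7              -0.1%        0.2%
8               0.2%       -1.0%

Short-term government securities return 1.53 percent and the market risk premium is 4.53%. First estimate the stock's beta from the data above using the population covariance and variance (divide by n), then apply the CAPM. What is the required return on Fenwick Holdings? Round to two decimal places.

Mean R_i = (8.8 − 2.0 + 6.3 − 8.6 − 3.4 − 0.6 − 0.1 + 0.2) / 8 = 0.0750%
Mean R_m = (7.3 − 6.7 + 3.6 − 6.5 − 2.6 + 0.9 + 0.2 − 1.0) / 8 = -0.6000%
Σ(R_i − R̄_i)(R_m − R̄_m) = 164.6600  ⇒  Cov = 164.6600 / 8 = 20.5825
Σ(R_m − R̄_m)² = 159.1200  ⇒  Var(R_m) = 159.1200 / 8 = 19.8900
β = Cov / Var(R_m) = 20.5825 / 19.8900 = 1.0348
E(R) = R_f + β × MRP = 1.53% + 1.0348 × 4.53% = 6.22%

6.22%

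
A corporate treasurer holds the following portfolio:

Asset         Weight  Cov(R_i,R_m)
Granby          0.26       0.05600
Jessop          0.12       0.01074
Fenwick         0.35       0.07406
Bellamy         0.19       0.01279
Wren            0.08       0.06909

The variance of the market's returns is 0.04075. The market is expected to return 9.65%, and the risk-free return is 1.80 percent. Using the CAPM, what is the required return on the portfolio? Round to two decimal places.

11.38%

β_Granby = 0.05600 / 0.04075 = 1.3742
β_Jessop = 0.01074 / 0.04075 = 0.2636
β_Fenwick = 0.07406 / 0.04075 = 1.8174
β_Bellamy = 0.01279 / 0.04075 = 0.3139
β_Wren = 0.06909 / 0.04075 = 1.6955
β_P = Σ w_i β_i = 0.26×1.3742 + 0.12×0.2636 + 0.35×1.8174 + 0.19×0.3139 + 0.08×1.6955 = 1.2203
MRP = 9.65% − 1.80% = 7.85%
E(R_P) = R_f + β_P × MRP = 1.80% + 1.2203 × 7.85% = 11.38%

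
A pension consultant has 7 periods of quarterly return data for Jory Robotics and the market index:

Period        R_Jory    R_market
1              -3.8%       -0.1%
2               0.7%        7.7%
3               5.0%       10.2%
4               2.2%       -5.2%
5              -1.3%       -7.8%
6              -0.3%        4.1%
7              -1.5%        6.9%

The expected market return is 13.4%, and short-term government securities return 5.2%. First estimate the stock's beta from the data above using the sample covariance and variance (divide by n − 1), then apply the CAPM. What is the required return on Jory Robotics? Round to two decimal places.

6.42%

Mean R_i = (-3.8 + 0.7 + 5.0 + 2.2 − 1.3 − 0.3 − 1.5) / 7 = 0.1429%
Mean R_m = (-0.1 + 7.7 + 10.2 − 5.2 − 7.8 + 4.1 + 6.9) / 7 = 2.2571%
Σ(R_i − R̄_i)(R_m − R̄_m) = 41.6329  ⇒  Cov = 41.6329 / 6 = 6.9388
Σ(R_m − R̄_m)² = 279.9771  ⇒  Var(R_m) = 279.9771 / 6 = 46.6629
β = Cov / Var(R_m) = 6.9388 / 46.6629 = 0.1487
MRP = 13.4% − 5.2% = 8.20%
E(R) = R_f + β × MRP = 5.2% + 0.1487 × 8.2% = 6.42%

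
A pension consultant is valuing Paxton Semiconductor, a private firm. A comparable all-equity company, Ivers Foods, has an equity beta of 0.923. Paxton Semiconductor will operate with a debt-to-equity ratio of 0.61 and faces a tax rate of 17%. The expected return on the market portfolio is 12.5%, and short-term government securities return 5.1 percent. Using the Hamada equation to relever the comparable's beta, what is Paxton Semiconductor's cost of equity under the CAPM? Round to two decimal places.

β_L = β_U × [1 + (1 − t)(D/E)] = 0.923 × [1 + (1 − 0.17) × 0.61]
    = 0.923 × [1 + 0.83 × 0.61] = 0.923 × 1.5063 = 1.3903
MRP = 12.5% − 5.1% = 7.40%
E(R) = R_f + β_L × MRP = 5.1% + 1.3903 × 7.4% = 15.39%

15.39%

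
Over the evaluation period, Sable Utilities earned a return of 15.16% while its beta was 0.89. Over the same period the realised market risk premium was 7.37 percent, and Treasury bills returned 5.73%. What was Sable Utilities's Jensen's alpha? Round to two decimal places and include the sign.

CAPM benchmark = R_f + β(R_m − R_f) = 5.73% + 0.89 × 7.37% = 12.2893%
α = actual − benchmark = 15.16% − 12.2893% = +2.87%

+2.87%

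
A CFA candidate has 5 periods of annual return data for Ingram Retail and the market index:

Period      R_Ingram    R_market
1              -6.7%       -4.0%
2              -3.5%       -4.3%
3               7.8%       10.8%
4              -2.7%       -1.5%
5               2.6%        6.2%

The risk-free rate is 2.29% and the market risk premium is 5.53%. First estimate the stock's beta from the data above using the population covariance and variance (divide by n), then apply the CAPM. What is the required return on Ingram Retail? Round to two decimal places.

6.86%

Mean R_i = (-6.7 − 3.5 + 7.8 − 2.7 + 2.6) / 5 = -0.5000%
Mean R_m = (-4.0 − 4.3 + 10.8 − 1.5 + 6.2) / 5 = 1.4400%
Σ(R_i − R̄_i)(R_m − R̄_m) = 149.8600  ⇒  Cov = 149.8600 / 5 = 29.9720
Σ(R_m − R̄_m)² = 181.4520  ⇒  Var(R_m) = 181.4520 / 5 = 36.2904
β = Cov / Var(R_m) = 29.9720 / 36.2904 = 0.8259
E(R) = R_f + β × MRP = 2.29% + 0.8259 × 5.53% = 6.86%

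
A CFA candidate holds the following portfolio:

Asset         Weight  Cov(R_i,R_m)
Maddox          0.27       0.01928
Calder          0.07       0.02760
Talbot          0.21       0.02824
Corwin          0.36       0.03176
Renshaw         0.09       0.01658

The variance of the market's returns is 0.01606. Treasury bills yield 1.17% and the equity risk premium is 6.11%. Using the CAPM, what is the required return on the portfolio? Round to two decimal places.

11.06%

β_Maddox = 0.01928 / 0.01606 = 1.2005
β_Calder = 0.02760 / 0.01606 = 1.7186
β_Talbot = 0.02824 / 0.01606 = 1.7584
β_Corwin = 0.03176 / 0.01606 = 1.9776
β_Renshaw = 0.01658 / 0.01606 = 1.0324
β_P = Σ w_i β_i = 0.27×1.2005 + 0.07×1.7186 + 0.21×1.7584 + 0.36×1.9776 + 0.09×1.0324 = 1.6186
E(R_P) = R_f + β_P × MRP = 1.17% + 1.6186 × 6.11% = 11.06%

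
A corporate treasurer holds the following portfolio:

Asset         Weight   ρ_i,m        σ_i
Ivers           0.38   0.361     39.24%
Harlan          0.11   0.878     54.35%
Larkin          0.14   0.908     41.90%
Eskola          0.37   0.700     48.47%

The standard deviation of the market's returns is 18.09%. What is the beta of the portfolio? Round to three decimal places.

1.576

β_Ivers = 0.361 × 39.24% / 18.09% = 0.7831
β_Harlan = 0.878 × 54.35% / 18.09% = 2.6379
β_Larkin = 0.908 × 41.90% / 18.09% = 2.1031
β_Eskola = 0.700 × 48.47% / 18.09% = 1.8756
β_P = Σ w_i β_i = 0.38×0.7831 + 0.11×2.6379 + 0.14×2.1031 + 0.37×1.8756 = 1.5762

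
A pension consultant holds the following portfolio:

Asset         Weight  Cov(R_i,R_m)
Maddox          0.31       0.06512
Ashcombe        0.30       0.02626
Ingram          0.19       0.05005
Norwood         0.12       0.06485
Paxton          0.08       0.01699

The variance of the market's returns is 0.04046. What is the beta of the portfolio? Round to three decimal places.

1.155

β_Maddox = 0.06512 / 0.04046 = 1.6095
β_Ashcombe = 0.02626 / 0.04046 = 0.6490
β_Ingram = 0.05005 / 0.04046 = 1.2370
β_Norwood = 0.06485 / 0.04046 = 1.6028
β_Paxton = 0.01699 / 0.04046 = 0.4199
β_P = Σ w_i β_i = 0.31×1.6095 + 0.30×0.6490 + 0.19×1.2370 + 0.12×1.6028 + 0.08×0.4199 = 1.1546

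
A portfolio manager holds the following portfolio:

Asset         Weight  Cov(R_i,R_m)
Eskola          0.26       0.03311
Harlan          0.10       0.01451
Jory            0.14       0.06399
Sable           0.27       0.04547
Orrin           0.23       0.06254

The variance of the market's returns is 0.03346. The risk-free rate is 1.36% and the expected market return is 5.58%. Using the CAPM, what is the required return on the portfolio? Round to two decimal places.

7.12%

β_Eskola = 0.03311 / 0.03346 = 0.9895
β_Harlan = 0.01451 / 0.03346 = 0.4337
β_Jory = 0.06399 / 0.03346 = 1.9124
β_Sable = 0.04547 / 0.03346 = 1.3589
β_Orrin = 0.06254 / 0.03346 = 1.8691
β_P = Σ w_i β_i = 0.26×0.9895 + 0.10×0.4337 + 0.14×1.9124 + 0.27×1.3589 + 0.23×1.8691 = 1.3652
MRP = 5.58% − 1.36% = 4.22%
E(R_P) = R_f + β_P × MRP = 1.36% + 1.3652 × 4.22% = 7.12%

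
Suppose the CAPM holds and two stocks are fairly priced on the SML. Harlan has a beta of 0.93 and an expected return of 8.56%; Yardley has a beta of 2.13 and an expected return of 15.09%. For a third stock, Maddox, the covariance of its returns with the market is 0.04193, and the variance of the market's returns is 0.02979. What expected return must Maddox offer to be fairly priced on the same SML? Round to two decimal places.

11.16%

MRP = (15.09% − 8.56%) / (2.13 − 0.93) = 5.4417%
R_f = 8.56% − 0.93 × 5.4417% = 3.4992%
β_Maddox = Cov / Var(R_m) = 0.04193 / 0.02979 = 1.4075
E(R_Maddox) = R_f + β × MRP = 3.4992% + 1.4075 × 5.4417% = 11.16%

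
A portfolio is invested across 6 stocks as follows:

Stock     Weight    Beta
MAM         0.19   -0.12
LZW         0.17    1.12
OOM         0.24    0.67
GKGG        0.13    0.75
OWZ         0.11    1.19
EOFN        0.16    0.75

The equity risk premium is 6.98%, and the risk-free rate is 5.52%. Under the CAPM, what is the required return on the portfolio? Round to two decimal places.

10.24%

β_P = Σ w_i β_i = 0.19×-0.12 + 0.17×1.12 + 0.24×0.67 + 0.13×0.75 + 0.11×1.19 + 0.16×0.75 = 0.6768
E(R_P) = R_f + β_P × MRP = 5.52% + 0.6768 × 6.98% = 10.24%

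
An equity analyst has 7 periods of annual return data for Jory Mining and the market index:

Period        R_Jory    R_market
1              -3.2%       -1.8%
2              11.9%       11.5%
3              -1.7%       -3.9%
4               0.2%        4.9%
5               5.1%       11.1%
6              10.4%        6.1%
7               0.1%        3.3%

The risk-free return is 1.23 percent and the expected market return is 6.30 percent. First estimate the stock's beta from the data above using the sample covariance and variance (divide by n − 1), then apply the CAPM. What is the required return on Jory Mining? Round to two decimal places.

5.37%

Mean R_i = (-3.2 + 11.9 − 1.7 + 0.2 + 5.1 + 10.4 + 0.1) / 7 = 3.2571%
Mean R_m = (-1.8 + 11.5 − 3.9 + 4.9 + 11.1 + 6.1 + 3.3) / 7 = 4.4571%
Σ(R_i − R̄_i)(R_m − R̄_m) = 168.9771  ⇒  Cov = 168.9771 / 6 = 28.1629
Σ(R_m − R̄_m)² = 206.9571  ⇒  Var(R_m) = 206.9571 / 6 = 34.4929
β = Cov / Var(R_m) = 28.1629 / 34.4929 = 0.8165
MRP = 6.30% − 1.23% = 5.07%
E(R) = R_f + β × MRP = 1.23% + 0.8165 × 5.07% = 5.37%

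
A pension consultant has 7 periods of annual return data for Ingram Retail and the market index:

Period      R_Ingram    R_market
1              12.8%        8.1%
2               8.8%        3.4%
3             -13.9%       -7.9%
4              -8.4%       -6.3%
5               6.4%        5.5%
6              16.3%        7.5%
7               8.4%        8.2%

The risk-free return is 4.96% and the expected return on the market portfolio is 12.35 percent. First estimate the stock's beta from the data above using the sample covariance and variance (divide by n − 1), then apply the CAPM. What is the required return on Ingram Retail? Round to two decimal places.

16.46%

Mean R_i = (12.8 + 8.8 − 13.9 − 8.4 + 6.4 + 16.3 + 8.4) / 7 = 4.3429%
Mean R_m = (8.1 + 3.4 − 7.9 − 6.3 + 5.5 + 7.5 + 8.2) / 7 = 2.6429%
Σ(R_i − R̄_i)(R_m − R̄_m) = 442.3171  ⇒  Cov = 442.3171 / 6 = 73.7195
Σ(R_m − R̄_m)² = 284.1171  ⇒  Var(R_m) = 284.1171 / 6 = 47.3529
β = Cov / Var(R_m) = 73.7195 / 47.3529 = 1.5568
MRP = 12.35% − 4.96% = 7.39%
E(R) = R_f + β × MRP = 4.96% + 1.5568 × 7.39% = 16.46%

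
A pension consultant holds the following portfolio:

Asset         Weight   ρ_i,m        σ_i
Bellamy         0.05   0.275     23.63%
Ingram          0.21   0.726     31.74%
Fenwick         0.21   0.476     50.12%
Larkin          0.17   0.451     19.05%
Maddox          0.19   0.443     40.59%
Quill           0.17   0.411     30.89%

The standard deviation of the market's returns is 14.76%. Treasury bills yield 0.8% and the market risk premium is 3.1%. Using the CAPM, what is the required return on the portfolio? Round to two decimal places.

β_Bellamy = 0.275 × 23.63% / 14.76% = 0.4403
β_Ingram = 0.726 × 31.74% / 14.76% = 1.5612
β_Fenwick = 0.476 × 50.12% / 14.76% = 1.6163
β_Larkin = 0.451 × 19.05% / 14.76% = 0.5821
β_Maddox = 0.443 × 40.59% / 14.76% = 1.2183
β_Quill = 0.411 × 30.89% / 14.76% = 0.8601
β_P = Σ w_i β_i = 0.05×0.4403 + 0.21×1.5612 + 0.21×1.6163 + 0.17×0.5821 + 0.19×1.2183 + 0.17×0.8601 = 1.1659
E(R_P) = R_f + β_P × MRP = 0.8% + 1.1659 × 3.1% = 4.41%

4.41%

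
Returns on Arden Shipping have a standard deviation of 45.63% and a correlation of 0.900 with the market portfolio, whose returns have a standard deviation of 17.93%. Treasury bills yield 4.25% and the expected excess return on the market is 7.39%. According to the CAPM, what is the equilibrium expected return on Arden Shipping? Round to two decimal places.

21.18%

β = ρ × σ_i / σ_m = 0.900 × 45.63% / 17.93% = 2.2904
E(R) = 4.25% + 2.2904 × 7.39% = 21.18%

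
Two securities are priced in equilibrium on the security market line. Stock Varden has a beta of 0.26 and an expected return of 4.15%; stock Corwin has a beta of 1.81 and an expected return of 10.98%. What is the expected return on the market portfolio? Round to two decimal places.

Both satisfy E(R) = R_f + β·MRP, so the slope of the SML is
MRP = (10.98% − 4.15%) / (1.81 − 0.26) = 6.83% / 1.55 = 4.4065%
R_f = E(R_Varden) − β_Varden·MRP = 4.15% − 0.26 × 4.4065% = 3.0043%
E(R_m) = R_f + MRP = 3.0043% + 4.4065% = 7.41%

7.41%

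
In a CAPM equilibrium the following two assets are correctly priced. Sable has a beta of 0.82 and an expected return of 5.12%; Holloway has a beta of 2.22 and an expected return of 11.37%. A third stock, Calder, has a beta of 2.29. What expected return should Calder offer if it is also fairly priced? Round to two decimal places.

MRP (SML slope) = (11.37% − 5.12%) / (2.22 − 0.82) = 6.25% / 1.40 = 4.4643%
R_f (intercept) = 5.12% − 0.82 × 4.4643% = 1.4593%
E(R_Calder) = R_f + β × MRP = 1.4593% + 2.29 × 4.4643% = 11.68%

11.68%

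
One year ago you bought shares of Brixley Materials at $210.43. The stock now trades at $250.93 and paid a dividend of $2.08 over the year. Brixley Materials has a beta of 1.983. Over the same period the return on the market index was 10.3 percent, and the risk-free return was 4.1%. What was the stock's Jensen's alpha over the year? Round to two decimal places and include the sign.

Realised HPR = (P1 + D1 − P0) / P0 = (250.93 + 2.08 − 210.43) / 210.43 = 42.58 / 210.43 = 20.2348%
MRP = 10.3% − 4.1% = 6.20%
CAPM required = R_f + β·MRP = 4.1% + 1.983 × 6.2% = 16.3946%
α = realised − required = 20.2348% − 16.3946% = +3.84%

+3.84%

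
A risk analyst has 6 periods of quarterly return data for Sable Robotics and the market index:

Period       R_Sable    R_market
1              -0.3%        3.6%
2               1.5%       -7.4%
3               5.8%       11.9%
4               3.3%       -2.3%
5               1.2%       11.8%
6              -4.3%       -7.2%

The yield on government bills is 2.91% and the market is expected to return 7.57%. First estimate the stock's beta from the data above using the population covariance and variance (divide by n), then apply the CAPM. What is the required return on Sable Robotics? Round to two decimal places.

3.89%

Mean R_i = (-0.3 + 1.5 + 5.8 + 3.3 + 1.2 − 4.3) / 6 = 1.2000%
Mean R_m = (3.6 − 7.4 + 11.9 − 2.3 + 11.8 − 7.2) / 6 = 1.7333%
Σ(R_i − R̄_i)(R_m − R̄_m) = 81.8900  ⇒  Cov = 81.8900 / 6 = 13.6483
Σ(R_m − R̄_m)² = 387.6733  ⇒  Var(R_m) = 387.6733 / 6 = 64.6122
β = Cov / Var(R_m) = 13.6483 / 64.6122 = 0.2112
MRP = 7.57% − 2.91% = 4.66%
E(R) = R_f + β × MRP = 2.91% + 0.2112 × 4.66% = 3.89%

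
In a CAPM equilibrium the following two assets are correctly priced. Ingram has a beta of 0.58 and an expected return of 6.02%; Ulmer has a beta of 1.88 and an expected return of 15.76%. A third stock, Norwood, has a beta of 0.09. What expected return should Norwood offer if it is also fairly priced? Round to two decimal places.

MRP (SML slope) = (15.76% − 6.02%) / (1.88 − 0.58) = 9.74% / 1.30 = 7.4923%
R_f (intercept) = 6.02% − 0.58 × 7.4923% = 1.6745%
E(R_Norwood) = R_f + β × MRP = 1.6745% + 0.09 × 7.4923% = 2.35%

2.35%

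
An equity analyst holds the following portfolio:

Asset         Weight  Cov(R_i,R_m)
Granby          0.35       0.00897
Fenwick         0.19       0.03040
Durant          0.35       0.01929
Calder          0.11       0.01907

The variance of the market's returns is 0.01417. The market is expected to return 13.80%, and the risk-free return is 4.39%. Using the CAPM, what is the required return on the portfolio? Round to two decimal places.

β_Granby = 0.00897 / 0.01417 = 0.6330
β_Fenwick = 0.03040 / 0.01417 = 2.1454
β_Durant = 0.01929 / 0.01417 = 1.3613
β_Calder = 0.01907 / 0.01417 = 1.3458
β_P = Σ w_i β_i = 0.35×0.6330 + 0.19×2.1454 + 0.35×1.3613 + 0.11×1.3458 = 1.2537
MRP = 13.80% − 4.39% = 9.41%
E(R_P) = R_f + β_P × MRP = 4.39% + 1.2537 × 9.41% = 16.19%

16.19%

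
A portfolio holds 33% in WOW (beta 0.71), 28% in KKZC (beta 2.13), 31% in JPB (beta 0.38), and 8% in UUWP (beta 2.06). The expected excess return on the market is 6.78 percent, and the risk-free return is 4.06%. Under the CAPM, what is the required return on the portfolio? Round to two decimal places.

β_P = Σ w_i β_i = 0.33×0.71 + 0.28×2.13 + 0.31×0.38 + 0.08×2.06 = 1.1133
E(R_P) = R_f + β_P × MRP = 4.06% + 1.1133 × 6.78% = 11.61%

11.61%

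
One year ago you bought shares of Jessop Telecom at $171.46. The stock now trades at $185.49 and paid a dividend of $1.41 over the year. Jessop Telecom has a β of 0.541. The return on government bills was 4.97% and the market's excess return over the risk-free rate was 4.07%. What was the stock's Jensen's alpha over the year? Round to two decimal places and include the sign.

+1.83%

Realised HPR = (P1 + D1 − P0) / P0 = (185.49 + 1.41 − 171.46) / 171.46 = 15.44 / 171.46 = 9.0050%
CAPM required = R_f + β·MRP = 4.97% + 0.541 × 4.07% = 7.17187%
α = realised − required = 9.0050% − 7.17187% = +1.83%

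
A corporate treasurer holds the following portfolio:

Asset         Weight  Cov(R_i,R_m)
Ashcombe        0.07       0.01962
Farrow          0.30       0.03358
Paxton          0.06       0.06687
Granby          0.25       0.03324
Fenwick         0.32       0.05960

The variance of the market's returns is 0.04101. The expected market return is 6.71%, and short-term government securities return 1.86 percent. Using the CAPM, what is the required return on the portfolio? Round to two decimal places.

β_Ashcombe = 0.01962 / 0.04101 = 0.4784
β_Farrow = 0.03358 / 0.04101 = 0.8188
β_Paxton = 0.06687 / 0.04101 = 1.6306
β_Granby = 0.03324 / 0.04101 = 0.8105
β_Fenwick = 0.05960 / 0.04101 = 1.4533
β_P = Σ w_i β_i = 0.07×0.4784 + 0.30×0.8188 + 0.06×1.6306 + 0.25×0.8105 + 0.32×1.4533 = 1.0446
MRP = 6.71% − 1.86% = 4.85%
E(R_P) = R_f + β_P × MRP = 1.86% + 1.0446 × 4.85% = 6.93%

6.93%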